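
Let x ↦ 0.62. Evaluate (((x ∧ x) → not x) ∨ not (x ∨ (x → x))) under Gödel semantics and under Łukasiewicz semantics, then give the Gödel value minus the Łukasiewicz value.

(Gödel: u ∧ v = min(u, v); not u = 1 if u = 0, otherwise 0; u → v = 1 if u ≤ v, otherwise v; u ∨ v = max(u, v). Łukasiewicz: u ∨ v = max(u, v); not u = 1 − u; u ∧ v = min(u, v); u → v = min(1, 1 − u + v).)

Gödel evaluation:
  (x ∧ x) = min(0.62, 0.62) = 0.62
  not x: Gödel ¬ of 0.62 = 0 (operand ≠ 0)
  ((x ∧ x) → not x): 0.62 > 0, so result = 0
  (x → x): 0.62 ≤ 0.62, so result = 1
  (x ∨ (x → x)) = max(0.62, 1) = 1
  not (x ∨ (x → x)): Gödel ¬ of 1 = 0 (operand ≠ 0)
  (((x ∧ x) → not x) ∨ not (x ∨ (x → x))) = max(0, 0) = 0
  Gödel value = 0
Łukasiewicz evaluation:
  (x ∧ x) = min(0.62, 0.62) = 0.62
  not x: Łukasiewicz ¬ gives 1 − 0.62 = 0.38
  ((x ∧ x) → not x): min(1, 1 − 0.62 + 0.38) = 0.76
  (x → x): min(1, 1 − 0.62 + 0.62) = 1
  (x ∨ (x → x)) = max(0.62, 1) = 1
  not (x ∨ (x → x)): Łukasiewicz ¬ gives 1 − 1 = 0
  (((x ∧ x) → not x) ∨ not (x ∨ (x → x))) = max(0.76, 0) = 0.76
  Łukasiewicz value = 0.76
Difference: 0 − 0.76 = -0.76

-0.76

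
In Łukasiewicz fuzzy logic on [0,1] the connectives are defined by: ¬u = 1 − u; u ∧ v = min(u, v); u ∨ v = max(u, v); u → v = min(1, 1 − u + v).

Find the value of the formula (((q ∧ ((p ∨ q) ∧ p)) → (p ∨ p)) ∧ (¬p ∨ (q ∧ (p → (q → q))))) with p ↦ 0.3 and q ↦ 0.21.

(p ∨ q) = max(0.3, 0.21) = 0.3
((p ∨ q) ∧ p) = min(0.3, 0.3) = 0.3
(q ∧ ((p ∨ q) ∧ p)) = min(0.21, 0.3) = 0.21
(p ∨ p) = max(0.3, 0.3) = 0.3
((q ∧ ((p ∨ q) ∧ p)) → (p ∨ p)): min(1, 1 − 0.21 + 0.3) = 1
¬p: Łukasiewicz ¬ gives 1 − 0.3 = 0.7
(q → q): min(1, 1 − 0.21 + 0.21) = 1
(p → (q → q)): min(1, 1 − 0.3 + 1) = 1
(q ∧ (p → (q → q))) = min(0.21, 1) = 0.21
(¬p ∨ (q ∧ (p → (q → q)))) = max(0.7, 0.21) = 0.7
(((q ∧ ((p ∨ q) ∧ p)) → (p ∨ p)) ∧ (¬p ∨ (q ∧ (p → (q → q))))) = min(1, 0.7) = 0.7

0.70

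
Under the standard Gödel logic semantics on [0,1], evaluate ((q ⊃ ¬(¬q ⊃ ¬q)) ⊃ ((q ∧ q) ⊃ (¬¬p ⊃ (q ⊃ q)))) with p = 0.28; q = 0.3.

¬q: Gödel ¬ of 0.3 = 0 (operand ≠ 0)
¬q: Gödel ¬ of 0.3 = 0 (operand ≠ 0)
(¬q ⊃ ¬q): 0 ≤ 0, so result = 1
¬(¬q ⊃ ¬q): Gödel ¬ of 1 = 0 (operand ≠ 0)
(q ⊃ ¬(¬q ⊃ ¬q)): 0.3 > 0, so result = 0
(q ∧ q) = min(0.3, 0.3) = 0.3
¬p: Gödel ¬ of 0.28 = 0 (operand ≠ 0)
¬¬p: Gödel ¬ of 0 = 1 (operand is 0)
(q ⊃ q): 0.3 ≤ 0.3, so result = 1
(¬¬p ⊃ (q ⊃ q)): 1 ≤ 1, so result = 1
((q ∧ q) ⊃ (¬¬p ⊃ (q ⊃ q))): 0.3 ≤ 1, so result = 1
((q ⊃ ¬(¬q ⊃ ¬q)) ⊃ ((q ∧ q) ⊃ (¬¬p ⊃ (q ⊃ q)))): 0 ≤ 1, so result = 1

1.00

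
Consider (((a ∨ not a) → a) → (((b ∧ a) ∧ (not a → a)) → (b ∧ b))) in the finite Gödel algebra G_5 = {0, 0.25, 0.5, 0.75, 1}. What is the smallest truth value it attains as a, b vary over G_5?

Every assignment gives 1. For instance at a = 0, b = 0:
  not a: Gödel ¬ of 0 = 1 (operand is 0)
  (a ∨ not a) = max(0, 1) = 1
  ((a ∨ not a) → a): 1 > 0, so result = 0
  (b ∧ a) = min(0, 0) = 0
  not a: Gödel ¬ of 0 = 1 (operand is 0)
  (not a → a): 1 > 0, so result = 0
  ((b ∧ a) ∧ (not a → a)) = min(0, 0) = 0
  (b ∧ b) = min(0, 0) = 0
  (((b ∧ a) ∧ (not a → a)) → (b ∧ b)): 0 ≤ 0, so result = 1
  (((a ∨ not a) → a) → (((b ∧ a) ∧ (not a → a)) → (b ∧ b))): 0 ≤ 1, so result = 1
All 25 assignments give value 1 — the formula is a G_5-tautology.

1.00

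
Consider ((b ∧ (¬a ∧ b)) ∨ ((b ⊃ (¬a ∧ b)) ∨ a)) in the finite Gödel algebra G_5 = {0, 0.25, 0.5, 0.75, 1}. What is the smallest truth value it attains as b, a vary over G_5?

0.25

The minimum is attained at b = 0.25, a = 0.25:
  ¬a: Gödel ¬ of 0.25 = 0 (operand ≠ 0)
  (¬a ∧ b) = min(0, 0.25) = 0
  (b ∧ (¬a ∧ b)) = min(0.25, 0) = 0
  ¬a: Gödel ¬ of 0.25 = 0 (operand ≠ 0)
  (¬a ∧ b) = min(0, 0.25) = 0
  (b ⊃ (¬a ∧ b)): 0.25 > 0, so result = 0
  ((b ⊃ (¬a ∧ b)) ∨ a) = max(0, 0.25) = 0.25
  ((b ∧ (¬a ∧ b)) ∨ ((b ⊃ (¬a ∧ b)) ∨ a)) = max(0, 0.25) = 0.25
Checking all 25 assignments confirms none give a value below 0.25.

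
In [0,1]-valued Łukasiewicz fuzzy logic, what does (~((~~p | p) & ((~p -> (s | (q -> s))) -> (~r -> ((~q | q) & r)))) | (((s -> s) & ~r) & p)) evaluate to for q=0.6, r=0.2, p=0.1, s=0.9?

~p: Łukasiewicz ¬ gives 1 − 0.1 = 0.9
~~p: Łukasiewicz ¬ gives 1 − 0.9 = 0.1
(~~p | p) = max(0.1, 0.1) = 0.1
~p: Łukasiewicz ¬ gives 1 − 0.1 = 0.9
(q -> s): min(1, 1 − 0.6 + 0.9) = 1
(s | (q -> s)) = max(0.9, 1) = 1
(~p -> (s | (q -> s))): min(1, 1 − 0.9 + 1) = 1
~r: Łukasiewicz ¬ gives 1 − 0.2 = 0.8
~q: Łukasiewicz ¬ gives 1 − 0.6 = 0.4
(~q | q) = max(0.4, 0.6) = 0.6
((~q | q) & r) = min(0.6, 0.2) = 0.2
(~r -> ((~q | q) & r)): min(1, 1 − 0.8 + 0.2) = 0.4
((~p -> (s | (q -> s))) -> (~r -> ((~q | q) & r))): min(1, 1 − 1 + 0.4) = 0.4
((~~p | p) & ((~p -> (s | (q -> s))) -> (~r -> ((~q | q) & r)))) = min(0.1, 0.4) = 0.1
~((~~p | p) & ((~p -> (s | (q -> s))) -> (~r -> ((~q | q) & r)))): Łukasiewicz ¬ gives 1 − 0.1 = 0.9
(s -> s): min(1, 1 − 0.9 + 0.9) = 1
~r: Łukasiewicz ¬ gives 1 − 0.2 = 0.8
((s -> s) & ~r) = min(1, 0.8) = 0.8
(((s -> s) & ~r) & p) = min(0.8, 0.1) = 0.1
(~((~~p | p) & ((~p -> (s | (q -> s))) -> (~r -> ((~q | q) & r)))) | (((s -> s) & ~r) & p)) = max(0.9, 0.1) = 0.9

0.90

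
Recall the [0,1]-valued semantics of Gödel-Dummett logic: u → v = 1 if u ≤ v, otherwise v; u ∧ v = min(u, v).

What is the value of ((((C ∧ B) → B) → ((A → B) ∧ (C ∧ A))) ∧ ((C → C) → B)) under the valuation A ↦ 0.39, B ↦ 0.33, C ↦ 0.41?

0.33

(C ∧ B) = min(0.41, 0.33) = 0.33
((C ∧ B) → B): 0.33 ≤ 0.33, so result = 1
(A → B): 0.39 > 0.33, so result = 0.33
(C ∧ A) = min(0.41, 0.39) = 0.39
((A → B) ∧ (C ∧ A)) = min(0.33, 0.39) = 0.33
(((C ∧ B) → B) → ((A → B) ∧ (C ∧ A))): 1 > 0.33, so result = 0.33
(C → C): 0.41 ≤ 0.41, so result = 1
((C → C) → B): 1 > 0.33, so result = 0.33
((((C ∧ B) → B) → ((A → B) ∧ (C ∧ A))) ∧ ((C → C) → B)) = min(0.33, 0.33) = 0.33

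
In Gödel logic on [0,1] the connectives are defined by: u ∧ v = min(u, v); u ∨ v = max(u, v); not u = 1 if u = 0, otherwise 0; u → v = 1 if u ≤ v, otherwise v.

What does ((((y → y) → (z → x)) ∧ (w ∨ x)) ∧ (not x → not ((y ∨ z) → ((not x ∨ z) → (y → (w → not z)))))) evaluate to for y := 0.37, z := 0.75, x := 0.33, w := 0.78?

0.33

(y → y): 0.37 ≤ 0.37, so result = 1
(z → x): 0.75 > 0.33, so result = 0.33
((y → y) → (z → x)): 1 > 0.33, so result = 0.33
(w ∨ x) = max(0.78, 0.33) = 0.78
(((y → y) → (z → x)) ∧ (w ∨ x)) = min(0.33, 0.78) = 0.33
not x: Gödel ¬ of 0.33 = 0 (operand ≠ 0)
(y ∨ z) = max(0.37, 0.75) = 0.75
not x: Gödel ¬ of 0.33 = 0 (operand ≠ 0)
(not x ∨ z) = max(0, 0.75) = 0.75
not z: Gödel ¬ of 0.75 = 0 (operand ≠ 0)
(w → not z): 0.78 > 0, so result = 0
(y → (w → not z)): 0.37 > 0, so result = 0
((not x ∨ z) → (y → (w → not z))): 0.75 > 0, so result = 0
((y ∨ z) → ((not x ∨ z) → (y → (w → not z)))): 0.75 > 0, so result = 0
not ((y ∨ z) → ((not x ∨ z) → (y → (w → not z)))): Gödel ¬ of 0 = 1 (operand is 0)
(not x → not ((y ∨ z) → ((not x ∨ z) → (y → (w → not z))))): 0 ≤ 1, so result = 1
((((y → y) → (z → x)) ∧ (w ∨ x)) ∧ (not x → not ((y ∨ z) → ((not x ∨ z) → (y → (w → not z)))))) = min(0.33, 1) = 0.33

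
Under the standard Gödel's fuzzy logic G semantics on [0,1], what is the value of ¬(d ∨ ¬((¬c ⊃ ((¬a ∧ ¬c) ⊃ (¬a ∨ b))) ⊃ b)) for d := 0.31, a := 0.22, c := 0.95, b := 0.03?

0.00

¬c: Gödel ¬ of 0.95 = 0 (operand ≠ 0)
¬a: Gödel ¬ of 0.22 = 0 (operand ≠ 0)
¬c: Gödel ¬ of 0.95 = 0 (operand ≠ 0)
(¬a ∧ ¬c) = min(0, 0) = 0
¬a: Gödel ¬ of 0.22 = 0 (operand ≠ 0)
(¬a ∨ b) = max(0, 0.03) = 0.03
((¬a ∧ ¬c) ⊃ (¬a ∨ b)): 0 ≤ 0.03, so result = 1
(¬c ⊃ ((¬a ∧ ¬c) ⊃ (¬a ∨ b))): 0 ≤ 1, so result = 1
((¬c ⊃ ((¬a ∧ ¬c) ⊃ (¬a ∨ b))) ⊃ b): 1 > 0.03, so result = 0.03
¬((¬c ⊃ ((¬a ∧ ¬c) ⊃ (¬a ∨ b))) ⊃ b): Gödel ¬ of 0.03 = 0 (operand ≠ 0)
(d ∨ ¬((¬c ⊃ ((¬a ∧ ¬c) ⊃ (¬a ∨ b))) ⊃ b)) = max(0.31, 0) = 0.31
¬(d ∨ ¬((¬c ⊃ ((¬a ∧ ¬c) ⊃ (¬a ∨ b))) ⊃ b)): Gödel ¬ of 0.31 = 0 (operand ≠ 0)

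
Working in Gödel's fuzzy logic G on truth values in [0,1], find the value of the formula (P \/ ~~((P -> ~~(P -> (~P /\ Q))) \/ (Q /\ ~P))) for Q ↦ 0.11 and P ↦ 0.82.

~P: Gödel ¬ of 0.82 = 0 (operand ≠ 0)
(~P /\ Q) = min(0, 0.11) = 0
(P -> (~P /\ Q)): 0.82 > 0, so result = 0
~(P -> (~P /\ Q)): Gödel ¬ of 0 = 1 (operand is 0)
~~(P -> (~P /\ Q)): Gödel ¬ of 1 = 0 (operand ≠ 0)
(P -> ~~(P -> (~P /\ Q))): 0.82 > 0, so result = 0
~P: Gödel ¬ of 0.82 = 0 (operand ≠ 0)
(Q /\ ~P) = min(0.11, 0) = 0
((P -> ~~(P -> (~P /\ Q))) \/ (Q /\ ~P)) = max(0, 0) = 0
~((P -> ~~(P -> (~P /\ Q))) \/ (Q /\ ~P)): Gödel ¬ of 0 = 1 (operand is 0)
~~((P -> ~~(P -> (~P /\ Q))) \/ (Q /\ ~P)): Gödel ¬ of 1 = 0 (operand ≠ 0)
(P \/ ~~((P -> ~~(P -> (~P /\ Q))) \/ (Q /\ ~P))) = max(0.82, 0) = 0.82

0.82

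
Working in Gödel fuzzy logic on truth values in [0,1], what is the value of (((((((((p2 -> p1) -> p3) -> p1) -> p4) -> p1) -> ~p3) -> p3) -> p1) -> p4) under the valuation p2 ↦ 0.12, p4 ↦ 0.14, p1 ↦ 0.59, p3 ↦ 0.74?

(p2 -> p1): 0.12 ≤ 0.59, so result = 1
((p2 -> p1) -> p3): 1 > 0.74, so result = 0.74
(((p2 -> p1) -> p3) -> p1): 0.74 > 0.59, so result = 0.59
((((p2 -> p1) -> p3) -> p1) -> p4): 0.59 > 0.14, so result = 0.14
(((((p2 -> p1) -> p3) -> p1) -> p4) -> p1): 0.14 ≤ 0.59, so result = 1
~p3: Gödel ¬ of 0.74 = 0 (operand ≠ 0)
((((((p2 -> p1) -> p3) -> p1) -> p4) -> p1) -> ~p3): 1 > 0, so result = 0
(((((((p2 -> p1) -> p3) -> p1) -> p4) -> p1) -> ~p3) -> p3): 0 ≤ 0.74, so result = 1
((((((((p2 -> p1) -> p3) -> p1) -> p4) -> p1) -> ~p3) -> p3) -> p1): 1 > 0.59, so result = 0.59
(((((((((p2 -> p1) -> p3) -> p1) -> p4) -> p1) -> ~p3) -> p3) -> p1) -> p4): 0.59 > 0.14, so result = 0.14

0.14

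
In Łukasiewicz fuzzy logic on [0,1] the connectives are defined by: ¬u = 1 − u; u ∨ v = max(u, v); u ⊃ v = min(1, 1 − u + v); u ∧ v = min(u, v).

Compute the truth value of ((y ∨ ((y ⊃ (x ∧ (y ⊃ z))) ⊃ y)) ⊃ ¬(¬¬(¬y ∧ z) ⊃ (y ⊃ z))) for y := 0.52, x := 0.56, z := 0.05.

(y ⊃ z): min(1, 1 − 0.52 + 0.05) = 0.53
(x ∧ (y ⊃ z)) = min(0.56, 0.53) = 0.53
(y ⊃ (x ∧ (y ⊃ z))): min(1, 1 − 0.52 + 0.53) = 1
((y ⊃ (x ∧ (y ⊃ z))) ⊃ y): min(1, 1 − 1 + 0.52) = 0.52
(y ∨ ((y ⊃ (x ∧ (y ⊃ z))) ⊃ y)) = max(0.52, 0.52) = 0.52
¬y: Łukasiewicz ¬ gives 1 − 0.52 = 0.48
(¬y ∧ z) = min(0.48, 0.05) = 0.05
¬(¬y ∧ z): Łukasiewicz ¬ gives 1 − 0.05 = 0.95
¬¬(¬y ∧ z): Łukasiewicz ¬ gives 1 − 0.95 = 0.05
(y ⊃ z): min(1, 1 − 0.52 + 0.05) = 0.53
(¬¬(¬y ∧ z) ⊃ (y ⊃ z)): min(1, 1 − 0.05 + 0.53) = 1
¬(¬¬(¬y ∧ z) ⊃ (y ⊃ z)): Łukasiewicz ¬ gives 1 − 1 = 0
((y ∨ ((y ⊃ (x ∧ (y ⊃ z))) ⊃ y)) ⊃ ¬(¬¬(¬y ∧ z) ⊃ (y ⊃ z))): min(1, 1 − 0.52 + 0) = 0.48

0.48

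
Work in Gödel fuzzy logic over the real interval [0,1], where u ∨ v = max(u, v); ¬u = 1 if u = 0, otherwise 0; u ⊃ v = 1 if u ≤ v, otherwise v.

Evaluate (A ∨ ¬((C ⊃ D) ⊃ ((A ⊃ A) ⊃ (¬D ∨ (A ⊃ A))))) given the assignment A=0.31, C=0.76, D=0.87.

0.31

(C ⊃ D): 0.76 ≤ 0.87, so result = 1
(A ⊃ A): 0.31 ≤ 0.31, so result = 1
¬D: Gödel ¬ of 0.87 = 0 (operand ≠ 0)
(A ⊃ A): 0.31 ≤ 0.31, so result = 1
(¬D ∨ (A ⊃ A)) = max(0, 1) = 1
((A ⊃ A) ⊃ (¬D ∨ (A ⊃ A))): 1 ≤ 1, so result = 1
((C ⊃ D) ⊃ ((A ⊃ A) ⊃ (¬D ∨ (A ⊃ A)))): 1 ≤ 1, so result = 1
¬((C ⊃ D) ⊃ ((A ⊃ A) ⊃ (¬D ∨ (A ⊃ A)))): Gödel ¬ of 1 = 0 (operand ≠ 0)
(A ∨ ¬((C ⊃ D) ⊃ ((A ⊃ A) ⊃ (¬D ∨ (A ⊃ A))))) = max(0.31, 0) = 0.31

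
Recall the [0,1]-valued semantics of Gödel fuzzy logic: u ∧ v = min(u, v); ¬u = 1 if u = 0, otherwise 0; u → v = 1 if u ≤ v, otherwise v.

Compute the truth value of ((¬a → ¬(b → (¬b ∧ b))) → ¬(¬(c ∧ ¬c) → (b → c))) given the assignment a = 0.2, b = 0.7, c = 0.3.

0.00

¬a: Gödel ¬ of 0.2 = 0 (operand ≠ 0)
¬b: Gödel ¬ of 0.7 = 0 (operand ≠ 0)
(¬b ∧ b) = min(0, 0.7) = 0
(b → (¬b ∧ b)): 0.7 > 0, so result = 0
¬(b → (¬b ∧ b)): Gödel ¬ of 0 = 1 (operand is 0)
(¬a → ¬(b → (¬b ∧ b))): 0 ≤ 1, so result = 1
¬c: Gödel ¬ of 0.3 = 0 (operand ≠ 0)
(c ∧ ¬c) = min(0.3, 0) = 0
¬(c ∧ ¬c): Gödel ¬ of 0 = 1 (operand is 0)
(b → c): 0.7 > 0.3, so result = 0.3
(¬(c ∧ ¬c) → (b → c)): 1 > 0.3, so result = 0.3
¬(¬(c ∧ ¬c) → (b → c)): Gödel ¬ of 0.3 = 0 (operand ≠ 0)
((¬a → ¬(b → (¬b ∧ b))) → ¬(¬(c ∧ ¬c) → (b → c))): 1 > 0, so result = 0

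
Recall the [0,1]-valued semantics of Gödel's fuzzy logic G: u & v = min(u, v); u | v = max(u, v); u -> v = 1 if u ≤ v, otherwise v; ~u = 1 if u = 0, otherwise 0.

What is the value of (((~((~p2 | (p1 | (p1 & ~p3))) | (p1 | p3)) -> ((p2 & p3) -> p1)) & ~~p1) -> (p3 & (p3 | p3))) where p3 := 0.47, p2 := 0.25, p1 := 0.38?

0.47

~p2: Gödel ¬ of 0.25 = 0 (operand ≠ 0)
~p3: Gödel ¬ of 0.47 = 0 (operand ≠ 0)
(p1 & ~p3) = min(0.38, 0) = 0
(p1 | (p1 & ~p3)) = max(0.38, 0) = 0.38
(~p2 | (p1 | (p1 & ~p3))) = max(0, 0.38) = 0.38
(p1 | p3) = max(0.38, 0.47) = 0.47
((~p2 | (p1 | (p1 & ~p3))) | (p1 | p3)) = max(0.38, 0.47) = 0.47
~((~p2 | (p1 | (p1 & ~p3))) | (p1 | p3)): Gödel ¬ of 0.47 = 0 (operand ≠ 0)
(p2 & p3) = min(0.25, 0.47) = 0.25
((p2 & p3) -> p1): 0.25 ≤ 0.38, so result = 1
(~((~p2 | (p1 | (p1 & ~p3))) | (p1 | p3)) -> ((p2 & p3) -> p1)): 0 ≤ 1, so result = 1
~p1: Gödel ¬ of 0.38 = 0 (operand ≠ 0)
~~p1: Gödel ¬ of 0 = 1 (operand is 0)
((~((~p2 | (p1 | (p1 & ~p3))) | (p1 | p3)) -> ((p2 & p3) -> p1)) & ~~p1) = min(1, 1) = 1
(p3 | p3) = max(0.47, 0.47) = 0.47
(p3 & (p3 | p3)) = min(0.47, 0.47) = 0.47
(((~((~p2 | (p1 | (p1 & ~p3))) | (p1 | p3)) -> ((p2 & p3) -> p1)) & ~~p1) -> (p3 & (p3 | p3))): 1 > 0.47, so result = 0.47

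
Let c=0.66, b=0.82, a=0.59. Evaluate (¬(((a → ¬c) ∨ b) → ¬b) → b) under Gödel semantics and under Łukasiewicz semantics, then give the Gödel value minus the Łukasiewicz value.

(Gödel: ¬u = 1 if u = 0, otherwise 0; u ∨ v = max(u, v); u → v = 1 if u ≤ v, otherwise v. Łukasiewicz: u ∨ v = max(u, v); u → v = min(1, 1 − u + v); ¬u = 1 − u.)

-0.18

Gödel evaluation:
  ¬c: Gödel ¬ of 0.66 = 0 (operand ≠ 0)
  (a → ¬c): 0.59 > 0, so result = 0
  ((a → ¬c) ∨ b) = max(0, 0.82) = 0.82
  ¬b: Gödel ¬ of 0.82 = 0 (operand ≠ 0)
  (((a → ¬c) ∨ b) → ¬b): 0.82 > 0, so result = 0
  ¬(((a → ¬c) ∨ b) → ¬b): Gödel ¬ of 0 = 1 (operand is 0)
  (¬(((a → ¬c) ∨ b) → ¬b) → b): 1 > 0.82, so result = 0.82
  Gödel value = 0.82
Łukasiewicz evaluation:
  ¬c: Łukasiewicz ¬ gives 1 − 0.66 = 0.34
  (a → ¬c): min(1, 1 − 0.59 + 0.34) = 0.75
  ((a → ¬c) ∨ b) = max(0.75, 0.82) = 0.82
  ¬b: Łukasiewicz ¬ gives 1 − 0.82 = 0.18
  (((a → ¬c) ∨ b) → ¬b): min(1, 1 − 0.82 + 0.18) = 0.36
  ¬(((a → ¬c) ∨ b) → ¬b): Łukasiewicz ¬ gives 1 − 0.36 = 0.64
  (¬(((a → ¬c) ∨ b) → ¬b) → b): min(1, 1 − 0.64 + 0.82) = 1
  Łukasiewicz value = 1
Difference: 0.82 − 1 = -0.18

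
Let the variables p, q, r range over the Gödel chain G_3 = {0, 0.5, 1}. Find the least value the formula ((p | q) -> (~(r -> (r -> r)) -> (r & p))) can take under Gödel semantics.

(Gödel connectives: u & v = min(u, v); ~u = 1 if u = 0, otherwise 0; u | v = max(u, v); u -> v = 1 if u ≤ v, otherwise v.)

Every assignment gives 1. For instance at p = 0, q = 0, r = 0:
  (p | q) = max(0, 0) = 0
  (r -> r): 0 ≤ 0, so result = 1
  (r -> (r -> r)): 0 ≤ 1, so result = 1
  ~(r -> (r -> r)): Gödel ¬ of 1 = 0 (operand ≠ 0)
  (r & p) = min(0, 0) = 0
  (~(r -> (r -> r)) -> (r & p)): 0 ≤ 0, so result = 1
  ((p | q) -> (~(r -> (r -> r)) -> (r & p))): 0 ≤ 1, so result = 1
All 27 assignments give value 1 — the formula is a G_3-tautology.

1.00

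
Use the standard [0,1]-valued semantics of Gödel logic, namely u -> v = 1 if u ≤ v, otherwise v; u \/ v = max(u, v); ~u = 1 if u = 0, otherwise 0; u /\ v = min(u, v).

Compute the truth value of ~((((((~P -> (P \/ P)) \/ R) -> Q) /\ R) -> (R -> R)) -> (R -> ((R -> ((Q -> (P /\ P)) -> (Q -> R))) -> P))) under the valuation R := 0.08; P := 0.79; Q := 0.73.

0.00

~P: Gödel ¬ of 0.79 = 0 (operand ≠ 0)
(P \/ P) = max(0.79, 0.79) = 0.79
(~P -> (P \/ P)): 0 ≤ 0.79, so result = 1
((~P -> (P \/ P)) \/ R) = max(1, 0.08) = 1
(((~P -> (P \/ P)) \/ R) -> Q): 1 > 0.73, so result = 0.73
((((~P -> (P \/ P)) \/ R) -> Q) /\ R) = min(0.73, 0.08) = 0.08
(R -> R): 0.08 ≤ 0.08, so result = 1
(((((~P -> (P \/ P)) \/ R) -> Q) /\ R) -> (R -> R)): 0.08 ≤ 1, so result = 1
(P /\ P) = min(0.79, 0.79) = 0.79
(Q -> (P /\ P)): 0.73 ≤ 0.79, so result = 1
(Q -> R): 0.73 > 0.08, so result = 0.08
((Q -> (P /\ P)) -> (Q -> R)): 1 > 0.08, so result = 0.08
(R -> ((Q -> (P /\ P)) -> (Q -> R))): 0.08 ≤ 0.08, so result = 1
((R -> ((Q -> (P /\ P)) -> (Q -> R))) -> P): 1 > 0.79, so result = 0.79
(R -> ((R -> ((Q -> (P /\ P)) -> (Q -> R))) -> P)): 0.08 ≤ 0.79, so result = 1
((((((~P -> (P \/ P)) \/ R) -> Q) /\ R) -> (R -> R)) -> (R -> ((R -> ((Q -> (P /\ P)) -> (Q -> R))) -> P))): 1 ≤ 1, so result = 1
~((((((~P -> (P \/ P)) \/ R) -> Q) /\ R) -> (R -> R)) -> (R -> ((R -> ((Q -> (P /\ P)) -> (Q -> R))) -> P))): Gödel ¬ of 1 = 0 (operand ≠ 0)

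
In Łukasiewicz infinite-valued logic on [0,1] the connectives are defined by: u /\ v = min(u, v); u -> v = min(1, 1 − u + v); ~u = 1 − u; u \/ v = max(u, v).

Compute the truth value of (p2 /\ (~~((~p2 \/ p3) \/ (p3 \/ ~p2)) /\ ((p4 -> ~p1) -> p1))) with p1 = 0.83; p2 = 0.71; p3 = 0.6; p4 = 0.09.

0.60

~p2: Łukasiewicz ¬ gives 1 − 0.71 = 0.29
(~p2 \/ p3) = max(0.29, 0.6) = 0.6
~p2: Łukasiewicz ¬ gives 1 − 0.71 = 0.29
(p3 \/ ~p2) = max(0.6, 0.29) = 0.6
((~p2 \/ p3) \/ (p3 \/ ~p2)) = max(0.6, 0.6) = 0.6
~((~p2 \/ p3) \/ (p3 \/ ~p2)): Łukasiewicz ¬ gives 1 − 0.6 = 0.4
~~((~p2 \/ p3) \/ (p3 \/ ~p2)): Łukasiewicz ¬ gives 1 − 0.4 = 0.6
~p1: Łukasiewicz ¬ gives 1 − 0.83 = 0.17
(p4 -> ~p1): min(1, 1 − 0.09 + 0.17) = 1
((p4 -> ~p1) -> p1): min(1, 1 − 1 + 0.83) = 0.83
(~~((~p2 \/ p3) \/ (p3 \/ ~p2)) /\ ((p4 -> ~p1) -> p1)) = min(0.6, 0.83) = 0.6
(p2 /\ (~~((~p2 \/ p3) \/ (p3 \/ ~p2)) /\ ((p4 -> ~p1) -> p1))) = min(0.71, 0.6) = 0.6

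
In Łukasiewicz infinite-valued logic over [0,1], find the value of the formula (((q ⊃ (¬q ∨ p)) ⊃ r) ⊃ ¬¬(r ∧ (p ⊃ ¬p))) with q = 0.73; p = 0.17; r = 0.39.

0.54

¬q: Łukasiewicz ¬ gives 1 − 0.73 = 0.27
(¬q ∨ p) = max(0.27, 0.17) = 0.27
(q ⊃ (¬q ∨ p)): min(1, 1 − 0.73 + 0.27) = 0.54
((q ⊃ (¬q ∨ p)) ⊃ r): min(1, 1 − 0.54 + 0.39) = 0.85
¬p: Łukasiewicz ¬ gives 1 − 0.17 = 0.83
(p ⊃ ¬p): min(1, 1 − 0.17 + 0.83) = 1
(r ∧ (p ⊃ ¬p)) = min(0.39, 1) = 0.39
¬(r ∧ (p ⊃ ¬p)): Łukasiewicz ¬ gives 1 − 0.39 = 0.61
¬¬(r ∧ (p ⊃ ¬p)): Łukasiewicz ¬ gives 1 − 0.61 = 0.39
(((q ⊃ (¬q ∨ p)) ⊃ r) ⊃ ¬¬(r ∧ (p ⊃ ¬p))): min(1, 1 − 0.85 + 0.39) = 0.54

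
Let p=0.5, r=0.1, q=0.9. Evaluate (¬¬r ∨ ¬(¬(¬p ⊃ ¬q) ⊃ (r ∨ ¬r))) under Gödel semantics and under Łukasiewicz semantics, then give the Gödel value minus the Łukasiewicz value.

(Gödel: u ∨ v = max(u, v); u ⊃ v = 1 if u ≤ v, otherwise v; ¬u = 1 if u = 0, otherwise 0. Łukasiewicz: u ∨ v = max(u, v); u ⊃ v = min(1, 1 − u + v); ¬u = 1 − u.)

Gödel evaluation:
  ¬r: Gödel ¬ of 0.1 = 0 (operand ≠ 0)
  ¬¬r: Gödel ¬ of 0 = 1 (operand is 0)
  ¬p: Gödel ¬ of 0.5 = 0 (operand ≠ 0)
  ¬q: Gödel ¬ of 0.9 = 0 (operand ≠ 0)
  (¬p ⊃ ¬q): 0 ≤ 0, so result = 1
  ¬(¬p ⊃ ¬q): Gödel ¬ of 1 = 0 (operand ≠ 0)
  ¬r: Gödel ¬ of 0.1 = 0 (operand ≠ 0)
  (r ∨ ¬r) = max(0.1, 0) = 0.1
  (¬(¬p ⊃ ¬q) ⊃ (r ∨ ¬r)): 0 ≤ 0.1, so result = 1
  ¬(¬(¬p ⊃ ¬q) ⊃ (r ∨ ¬r)): Gödel ¬ of 1 = 0 (operand ≠ 0)
  (¬¬r ∨ ¬(¬(¬p ⊃ ¬q) ⊃ (r ∨ ¬r))) = max(1, 0) = 1
  Gödel value = 1
Łukasiewicz evaluation:
  ¬r: Łukasiewicz ¬ gives 1 − 0.1 = 0.9
  ¬¬r: Łukasiewicz ¬ gives 1 − 0.9 = 0.1
  ¬p: Łukasiewicz ¬ gives 1 − 0.5 = 0.5
  ¬q: Łukasiewicz ¬ gives 1 − 0.9 = 0.1
  (¬p ⊃ ¬q): min(1, 1 − 0.5 + 0.1) = 0.6
  ¬(¬p ⊃ ¬q): Łukasiewicz ¬ gives 1 − 0.6 = 0.4
  ¬r: Łukasiewicz ¬ gives 1 − 0.1 = 0.9
  (r ∨ ¬r) = max(0.1, 0.9) = 0.9
  (¬(¬p ⊃ ¬q) ⊃ (r ∨ ¬r)): min(1, 1 − 0.4 + 0.9) = 1
  ¬(¬(¬p ⊃ ¬q) ⊃ (r ∨ ¬r)): Łukasiewicz ¬ gives 1 − 1 = 0
  (¬¬r ∨ ¬(¬(¬p ⊃ ¬q) ⊃ (r ∨ ¬r))) = max(0.1, 0) = 0.1
  Łukasiewicz value = 0.1
Difference: 1 − 0.1 = 0.90

0.90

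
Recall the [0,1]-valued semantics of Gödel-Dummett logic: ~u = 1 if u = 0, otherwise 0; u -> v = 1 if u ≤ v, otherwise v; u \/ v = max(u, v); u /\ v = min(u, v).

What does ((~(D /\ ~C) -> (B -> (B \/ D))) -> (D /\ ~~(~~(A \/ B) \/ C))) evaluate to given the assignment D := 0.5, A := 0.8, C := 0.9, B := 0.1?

~C: Gödel ¬ of 0.9 = 0 (operand ≠ 0)
(D /\ ~C) = min(0.5, 0) = 0
~(D /\ ~C): Gödel ¬ of 0 = 1 (operand is 0)
(B \/ D) = max(0.1, 0.5) = 0.5
(B -> (B \/ D)): 0.1 ≤ 0.5, so result = 1
(~(D /\ ~C) -> (B -> (B \/ D))): 1 ≤ 1, so result = 1
(A \/ B) = max(0.8, 0.1) = 0.8
~(A \/ B): Gödel ¬ of 0.8 = 0 (operand ≠ 0)
~~(A \/ B): Gödel ¬ of 0 = 1 (operand is 0)
(~~(A \/ B) \/ C) = max(1, 0.9) = 1
~(~~(A \/ B) \/ C): Gödel ¬ of 1 = 0 (operand ≠ 0)
~~(~~(A \/ B) \/ C): Gödel ¬ of 0 = 1 (operand is 0)
(D /\ ~~(~~(A \/ B) \/ C)) = min(0.5, 1) = 0.5
((~(D /\ ~C) -> (B -> (B \/ D))) -> (D /\ ~~(~~(A \/ B) \/ C))): 1 > 0.5, so result = 0.5

0.50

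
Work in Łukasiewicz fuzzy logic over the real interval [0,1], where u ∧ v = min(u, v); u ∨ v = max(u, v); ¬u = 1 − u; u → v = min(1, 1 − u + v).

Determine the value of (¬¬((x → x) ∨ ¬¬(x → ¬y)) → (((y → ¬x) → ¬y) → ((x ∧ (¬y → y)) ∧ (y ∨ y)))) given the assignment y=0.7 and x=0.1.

0.80

(x → x): min(1, 1 − 0.1 + 0.1) = 1
¬y: Łukasiewicz ¬ gives 1 − 0.7 = 0.3
(x → ¬y): min(1, 1 − 0.1 + 0.3) = 1
¬(x → ¬y): Łukasiewicz ¬ gives 1 − 1 = 0
¬¬(x → ¬y): Łukasiewicz ¬ gives 1 − 0 = 1
((x → x) ∨ ¬¬(x → ¬y)) = max(1, 1) = 1
¬((x → x) ∨ ¬¬(x → ¬y)): Łukasiewicz ¬ gives 1 − 1 = 0
¬¬((x → x) ∨ ¬¬(x → ¬y)): Łukasiewicz ¬ gives 1 − 0 = 1
¬x: Łukasiewicz ¬ gives 1 − 0.1 = 0.9
(y → ¬x): min(1, 1 − 0.7 + 0.9) = 1
¬y: Łukasiewicz ¬ gives 1 − 0.7 = 0.3
((y → ¬x) → ¬y): min(1, 1 − 1 + 0.3) = 0.3
¬y: Łukasiewicz ¬ gives 1 − 0.7 = 0.3
(¬y → y): min(1, 1 − 0.3 + 0.7) = 1
(x ∧ (¬y → y)) = min(0.1, 1) = 0.1
(y ∨ y) = max(0.7, 0.7) = 0.7
((x ∧ (¬y → y)) ∧ (y ∨ y)) = min(0.1, 0.7) = 0.1
(((y → ¬x) → ¬y) → ((x ∧ (¬y → y)) ∧ (y ∨ y))): min(1, 1 − 0.3 + 0.1) = 0.8
(¬¬((x → x) ∨ ¬¬(x → ¬y)) → (((y → ¬x) → ¬y) → ((x ∧ (¬y → y)) ∧ (y ∨ y)))): min(1, 1 − 1 + 0.8) = 0.8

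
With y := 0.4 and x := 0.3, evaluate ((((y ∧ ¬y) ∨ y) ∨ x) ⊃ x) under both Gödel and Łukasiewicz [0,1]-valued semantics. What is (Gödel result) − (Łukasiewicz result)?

-0.60

Gödel evaluation:
  ¬y: Gödel ¬ of 0.4 = 0 (operand ≠ 0)
  (y ∧ ¬y) = min(0.4, 0) = 0
  ((y ∧ ¬y) ∨ y) = max(0, 0.4) = 0.4
  (((y ∧ ¬y) ∨ y) ∨ x) = max(0.4, 0.3) = 0.4
  ((((y ∧ ¬y) ∨ y) ∨ x) ⊃ x): 0.4 > 0.3, so result = 0.3
  Gödel value = 0.3
Łukasiewicz evaluation:
  ¬y: Łukasiewicz ¬ gives 1 − 0.4 = 0.6
  (y ∧ ¬y) = min(0.4, 0.6) = 0.4
  ((y ∧ ¬y) ∨ y) = max(0.4, 0.4) = 0.4
  (((y ∧ ¬y) ∨ y) ∨ x) = max(0.4, 0.3) = 0.4
  ((((y ∧ ¬y) ∨ y) ∨ x) ⊃ x): min(1, 1 − 0.4 + 0.3) = 0.9
  Łukasiewicz value = 0.9
Difference: 0.3 − 0.9 = -0.60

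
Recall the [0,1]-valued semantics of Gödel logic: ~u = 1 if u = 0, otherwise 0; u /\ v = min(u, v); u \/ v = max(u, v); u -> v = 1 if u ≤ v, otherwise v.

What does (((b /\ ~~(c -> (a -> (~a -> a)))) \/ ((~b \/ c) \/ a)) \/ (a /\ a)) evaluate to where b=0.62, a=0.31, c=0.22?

0.62

~a: Gödel ¬ of 0.31 = 0 (operand ≠ 0)
(~a -> a): 0 ≤ 0.31, so result = 1
(a -> (~a -> a)): 0.31 ≤ 1, so result = 1
(c -> (a -> (~a -> a))): 0.22 ≤ 1, so result = 1
~(c -> (a -> (~a -> a))): Gödel ¬ of 1 = 0 (operand ≠ 0)
~~(c -> (a -> (~a -> a))): Gödel ¬ of 0 = 1 (operand is 0)
(b /\ ~~(c -> (a -> (~a -> a)))) = min(0.62, 1) = 0.62
~b: Gödel ¬ of 0.62 = 0 (operand ≠ 0)
(~b \/ c) = max(0, 0.22) = 0.22
((~b \/ c) \/ a) = max(0.22, 0.31) = 0.31
((b /\ ~~(c -> (a -> (~a -> a)))) \/ ((~b \/ c) \/ a)) = max(0.62, 0.31) = 0.62
(a /\ a) = min(0.31, 0.31) = 0.31
(((b /\ ~~(c -> (a -> (~a -> a)))) \/ ((~b \/ c) \/ a)) \/ (a /\ a)) = max(0.62, 0.31) = 0.62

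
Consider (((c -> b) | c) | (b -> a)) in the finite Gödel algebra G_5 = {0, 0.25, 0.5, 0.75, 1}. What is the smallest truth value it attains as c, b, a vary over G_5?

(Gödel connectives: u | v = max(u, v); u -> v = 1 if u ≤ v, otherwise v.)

The minimum is attained at c = 0.5, b = 0.25, a = 0:
  (c -> b): 0.5 > 0.25, so result = 0.25
  ((c -> b) | c) = max(0.25, 0.5) = 0.5
  (b -> a): 0.25 > 0, so result = 0
  (((c -> b) | c) | (b -> a)) = max(0.5, 0) = 0.5
Checking all 125 assignments confirms none give a value below 0.50.

0.50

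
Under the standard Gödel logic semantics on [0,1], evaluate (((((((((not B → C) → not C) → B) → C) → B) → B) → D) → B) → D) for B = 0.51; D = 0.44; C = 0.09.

0.44

not B: Gödel ¬ of 0.51 = 0 (operand ≠ 0)
(not B → C): 0 ≤ 0.09, so result = 1
not C: Gödel ¬ of 0.09 = 0 (operand ≠ 0)
((not B → C) → not C): 1 > 0, so result = 0
(((not B → C) → not C) → B): 0 ≤ 0.51, so result = 1
((((not B → C) → not C) → B) → C): 1 > 0.09, so result = 0.09
(((((not B → C) → not C) → B) → C) → B): 0.09 ≤ 0.51, so result = 1
((((((not B → C) → not C) → B) → C) → B) → B): 1 > 0.51, so result = 0.51
(((((((not B → C) → not C) → B) → C) → B) → B) → D): 0.51 > 0.44, so result = 0.44
((((((((not B → C) → not C) → B) → C) → B) → B) → D) → B): 0.44 ≤ 0.51, so result = 1
(((((((((not B → C) → not C) → B) → C) → B) → B) → D) → B) → D): 1 > 0.44, so result = 0.44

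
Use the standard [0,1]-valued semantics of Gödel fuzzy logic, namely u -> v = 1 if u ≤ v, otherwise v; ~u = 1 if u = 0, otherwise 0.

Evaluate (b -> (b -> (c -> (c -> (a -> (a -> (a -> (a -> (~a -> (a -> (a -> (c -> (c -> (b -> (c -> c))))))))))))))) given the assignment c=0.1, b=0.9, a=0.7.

~a: Gödel ¬ of 0.7 = 0 (operand ≠ 0)
(c -> c): 0.1 ≤ 0.1, so result = 1
(b -> (c -> c)): 0.9 ≤ 1, so result = 1
(c -> (b -> (c -> c))): 0.1 ≤ 1, so result = 1
(c -> (c -> (b -> (c -> c)))): 0.1 ≤ 1, so result = 1
(a -> (c -> (c -> (b -> (c -> c))))): 0.7 ≤ 1, so result = 1
(a -> (a -> (c -> (c -> (b -> (c -> c)))))): 0.7 ≤ 1, so result = 1
(~a -> (a -> (a -> (c -> (c -> (b -> (c -> c))))))): 0 ≤ 1, so result = 1
(a -> (~a -> (a -> (a -> (c -> (c -> (b -> (c -> c)))))))): 0.7 ≤ 1, so result = 1
(a -> (a -> (~a -> (a -> (a -> (c -> (c -> (b -> (c -> c))))))))): 0.7 ≤ 1, so result = 1
(a -> (a -> (a -> (~a -> (a -> (a -> (c -> (c -> (b -> (c -> c)))))))))): 0.7 ≤ 1, so result = 1
(a -> (a -> (a -> (a -> (~a -> (a -> (a -> (c -> (c -> (b -> (c -> c))))))))))): 0.7 ≤ 1, so result = 1
(c -> (a -> (a -> (a -> (a -> (~a -> (a -> (a -> (c -> (c -> (b -> (c -> c)))))))))))): 0.1 ≤ 1, so result = 1
(c -> (c -> (a -> (a -> (a -> (a -> (~a -> (a -> (a -> (c -> (c -> (b -> (c -> c))))))))))))): 0.1 ≤ 1, so result = 1
(b -> (c -> (c -> (a -> (a -> (a -> (a -> (~a -> (a -> (a -> (c -> (c -> (b -> (c -> c)))))))))))))): 0.9 ≤ 1, so result = 1
(b -> (b -> (c -> (c -> (a -> (a -> (a -> (a -> (~a -> (a -> (a -> (c -> (c -> (b -> (c -> c))))))))))))))): 0.9 ≤ 1, so result = 1

1.00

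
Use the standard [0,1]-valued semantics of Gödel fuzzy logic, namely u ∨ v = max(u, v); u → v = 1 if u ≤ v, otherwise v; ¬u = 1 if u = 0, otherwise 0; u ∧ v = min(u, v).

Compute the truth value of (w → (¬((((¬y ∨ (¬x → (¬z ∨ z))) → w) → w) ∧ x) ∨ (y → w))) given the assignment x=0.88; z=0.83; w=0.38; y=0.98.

1.00

¬y: Gödel ¬ of 0.98 = 0 (operand ≠ 0)
¬x: Gödel ¬ of 0.88 = 0 (operand ≠ 0)
¬z: Gödel ¬ of 0.83 = 0 (operand ≠ 0)
(¬z ∨ z) = max(0, 0.83) = 0.83
(¬x → (¬z ∨ z)): 0 ≤ 0.83, so result = 1
(¬y ∨ (¬x → (¬z ∨ z))) = max(0, 1) = 1
((¬y ∨ (¬x → (¬z ∨ z))) → w): 1 > 0.38, so result = 0.38
(((¬y ∨ (¬x → (¬z ∨ z))) → w) → w): 0.38 ≤ 0.38, so result = 1
((((¬y ∨ (¬x → (¬z ∨ z))) → w) → w) ∧ x) = min(1, 0.88) = 0.88
¬((((¬y ∨ (¬x → (¬z ∨ z))) → w) → w) ∧ x): Gödel ¬ of 0.88 = 0 (operand ≠ 0)
(y → w): 0.98 > 0.38, so result = 0.38
(¬((((¬y ∨ (¬x → (¬z ∨ z))) → w) → w) ∧ x) ∨ (y → w)) = max(0, 0.38) = 0.38
(w → (¬((((¬y ∨ (¬x → (¬z ∨ z))) → w) → w) ∧ x) ∨ (y → w))): 0.38 ≤ 0.38, so result = 1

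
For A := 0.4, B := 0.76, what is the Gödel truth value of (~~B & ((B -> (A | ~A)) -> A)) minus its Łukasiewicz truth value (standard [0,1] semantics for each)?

0.44

Gödel evaluation:
  ~B: Gödel ¬ of 0.76 = 0 (operand ≠ 0)
  ~~B: Gödel ¬ of 0 = 1 (operand is 0)
  ~A: Gödel ¬ of 0.4 = 0 (operand ≠ 0)
  (A | ~A) = max(0.4, 0) = 0.4
  (B -> (A | ~A)): 0.76 > 0.4, so result = 0.4
  ((B -> (A | ~A)) -> A): 0.4 ≤ 0.4, so result = 1
  (~~B & ((B -> (A | ~A)) -> A)) = min(1, 1) = 1
  Gödel value = 1
Łukasiewicz evaluation:
  ~B: Łukasiewicz ¬ gives 1 − 0.76 = 0.24
  ~~B: Łukasiewicz ¬ gives 1 − 0.24 = 0.76
  ~A: Łukasiewicz ¬ gives 1 − 0.4 = 0.6
  (A | ~A) = max(0.4, 0.6) = 0.6
  (B -> (A | ~A)): min(1, 1 − 0.76 + 0.6) = 0.84
  ((B -> (A | ~A)) -> A): min(1, 1 − 0.84 + 0.4) = 0.56
  (~~B & ((B -> (A | ~A)) -> A)) = min(0.76, 0.56) = 0.56
  Łukasiewicz value = 0.56
Difference: 1 − 0.56 = 0.44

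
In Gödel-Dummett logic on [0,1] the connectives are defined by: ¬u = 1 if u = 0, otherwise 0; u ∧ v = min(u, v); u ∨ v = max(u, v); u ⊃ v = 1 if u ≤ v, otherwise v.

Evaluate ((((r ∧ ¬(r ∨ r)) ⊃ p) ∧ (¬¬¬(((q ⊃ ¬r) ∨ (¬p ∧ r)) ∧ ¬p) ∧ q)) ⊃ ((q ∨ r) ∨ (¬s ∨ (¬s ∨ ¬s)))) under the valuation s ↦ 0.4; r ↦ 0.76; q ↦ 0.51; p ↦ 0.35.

(r ∨ r) = max(0.76, 0.76) = 0.76
¬(r ∨ r): Gödel ¬ of 0.76 = 0 (operand ≠ 0)
(r ∧ ¬(r ∨ r)) = min(0.76, 0) = 0
((r ∧ ¬(r ∨ r)) ⊃ p): 0 ≤ 0.35, so result = 1
¬r: Gödel ¬ of 0.76 = 0 (operand ≠ 0)
(q ⊃ ¬r): 0.51 > 0, so result = 0
¬p: Gödel ¬ of 0.35 = 0 (operand ≠ 0)
(¬p ∧ r) = min(0, 0.76) = 0
((q ⊃ ¬r) ∨ (¬p ∧ r)) = max(0, 0) = 0
¬p: Gödel ¬ of 0.35 = 0 (operand ≠ 0)
(((q ⊃ ¬r) ∨ (¬p ∧ r)) ∧ ¬p) = min(0, 0) = 0
¬(((q ⊃ ¬r) ∨ (¬p ∧ r)) ∧ ¬p): Gödel ¬ of 0 = 1 (operand is 0)
¬¬(((q ⊃ ¬r) ∨ (¬p ∧ r)) ∧ ¬p): Gödel ¬ of 1 = 0 (operand ≠ 0)
¬¬¬(((q ⊃ ¬r) ∨ (¬p ∧ r)) ∧ ¬p): Gödel ¬ of 0 = 1 (operand is 0)
(¬¬¬(((q ⊃ ¬r) ∨ (¬p ∧ r)) ∧ ¬p) ∧ q) = min(1, 0.51) = 0.51
(((r ∧ ¬(r ∨ r)) ⊃ p) ∧ (¬¬¬(((q ⊃ ¬r) ∨ (¬p ∧ r)) ∧ ¬p) ∧ q)) = min(1, 0.51) = 0.51
(q ∨ r) = max(0.51, 0.76) = 0.76
¬s: Gödel ¬ of 0.4 = 0 (operand ≠ 0)
¬s: Gödel ¬ of 0.4 = 0 (operand ≠ 0)
¬s: Gödel ¬ of 0.4 = 0 (operand ≠ 0)
(¬s ∨ ¬s) = max(0, 0) = 0
(¬s ∨ (¬s ∨ ¬s)) = max(0, 0) = 0
((q ∨ r) ∨ (¬s ∨ (¬s ∨ ¬s))) = max(0.76, 0) = 0.76
((((r ∧ ¬(r ∨ r)) ⊃ p) ∧ (¬¬¬(((q ⊃ ¬r) ∨ (¬p ∧ r)) ∧ ¬p) ∧ q)) ⊃ ((q ∨ r) ∨ (¬s ∨ (¬s ∨ ¬s)))): 0.51 ≤ 0.76, so result = 1

1.00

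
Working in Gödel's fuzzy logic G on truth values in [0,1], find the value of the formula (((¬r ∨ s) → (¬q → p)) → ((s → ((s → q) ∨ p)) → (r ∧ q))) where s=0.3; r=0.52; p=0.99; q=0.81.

¬r: Gödel ¬ of 0.52 = 0 (operand ≠ 0)
(¬r ∨ s) = max(0, 0.3) = 0.3
¬q: Gödel ¬ of 0.81 = 0 (operand ≠ 0)
(¬q → p): 0 ≤ 0.99, so result = 1
((¬r ∨ s) → (¬q → p)): 0.3 ≤ 1, so result = 1
(s → q): 0.3 ≤ 0.81, so result = 1
((s → q) ∨ p) = max(1, 0.99) = 1
(s → ((s → q) ∨ p)): 0.3 ≤ 1, so result = 1
(r ∧ q) = min(0.52, 0.81) = 0.52
((s → ((s → q) ∨ p)) → (r ∧ q)): 1 > 0.52, so result = 0.52
(((¬r ∨ s) → (¬q → p)) → ((s → ((s → q) ∨ p)) → (r ∧ q))): 1 > 0.52, so result = 0.52

0.52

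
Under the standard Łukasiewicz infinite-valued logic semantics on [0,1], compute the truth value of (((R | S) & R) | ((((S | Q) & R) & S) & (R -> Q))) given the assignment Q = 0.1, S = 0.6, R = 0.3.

(R | S) = max(0.3, 0.6) = 0.6
((R | S) & R) = min(0.6, 0.3) = 0.3
(S | Q) = max(0.6, 0.1) = 0.6
((S | Q) & R) = min(0.6, 0.3) = 0.3
(((S | Q) & R) & S) = min(0.3, 0.6) = 0.3
(R -> Q): min(1, 1 − 0.3 + 0.1) = 0.8
((((S | Q) & R) & S) & (R -> Q)) = min(0.3, 0.8) = 0.3
(((R | S) & R) | ((((S | Q) & R) & S) & (R -> Q))) = max(0.3, 0.3) = 0.3

0.30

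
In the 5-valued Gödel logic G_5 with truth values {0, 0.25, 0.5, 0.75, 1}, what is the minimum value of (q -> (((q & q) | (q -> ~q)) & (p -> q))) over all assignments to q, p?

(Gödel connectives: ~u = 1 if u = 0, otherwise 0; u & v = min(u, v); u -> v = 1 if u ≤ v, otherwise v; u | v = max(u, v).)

1.00

Every assignment gives 1. For instance at q = 0, p = 0:
  (q & q) = min(0, 0) = 0
  ~q: Gödel ¬ of 0 = 1 (operand is 0)
  (q -> ~q): 0 ≤ 1, so result = 1
  ((q & q) | (q -> ~q)) = max(0, 1) = 1
  (p -> q): 0 ≤ 0, so result = 1
  (((q & q) | (q -> ~q)) & (p -> q)) = min(1, 1) = 1
  (q -> (((q & q) | (q -> ~q)) & (p -> q))): 0 ≤ 1, so result = 1
All 25 assignments give value 1 — the formula is a G_5-tautology.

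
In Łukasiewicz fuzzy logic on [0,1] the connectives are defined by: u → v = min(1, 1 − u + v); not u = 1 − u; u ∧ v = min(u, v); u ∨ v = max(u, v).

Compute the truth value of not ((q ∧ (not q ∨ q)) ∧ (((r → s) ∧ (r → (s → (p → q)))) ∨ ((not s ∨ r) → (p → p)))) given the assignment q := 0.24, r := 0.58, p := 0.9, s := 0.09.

not q: Łukasiewicz ¬ gives 1 − 0.24 = 0.76
(not q ∨ q) = max(0.76, 0.24) = 0.76
(q ∧ (not q ∨ q)) = min(0.24, 0.76) = 0.24
(r → s): min(1, 1 − 0.58 + 0.09) = 0.51
(p → q): min(1, 1 − 0.9 + 0.24) = 0.34
(s → (p → q)): min(1, 1 − 0.09 + 0.34) = 1
(r → (s → (p → q))): min(1, 1 − 0.58 + 1) = 1
((r → s) ∧ (r → (s → (p → q)))) = min(0.51, 1) = 0.51
not s: Łukasiewicz ¬ gives 1 − 0.09 = 0.91
(not s ∨ r) = max(0.91, 0.58) = 0.91
(p → p): min(1, 1 − 0.9 + 0.9) = 1
((not s ∨ r) → (p → p)): min(1, 1 − 0.91 + 1) = 1
(((r → s) ∧ (r → (s → (p → q)))) ∨ ((not s ∨ r) → (p → p))) = max(0.51, 1) = 1
((q ∧ (not q ∨ q)) ∧ (((r → s) ∧ (r → (s → (p → q)))) ∨ ((not s ∨ r) → (p → p)))) = min(0.24, 1) = 0.24
not ((q ∧ (not q ∨ q)) ∧ (((r → s) ∧ (r → (s → (p → q)))) ∨ ((not s ∨ r) → (p → p)))): Łukasiewicz ¬ gives 1 − 0.24 = 0.76

0.76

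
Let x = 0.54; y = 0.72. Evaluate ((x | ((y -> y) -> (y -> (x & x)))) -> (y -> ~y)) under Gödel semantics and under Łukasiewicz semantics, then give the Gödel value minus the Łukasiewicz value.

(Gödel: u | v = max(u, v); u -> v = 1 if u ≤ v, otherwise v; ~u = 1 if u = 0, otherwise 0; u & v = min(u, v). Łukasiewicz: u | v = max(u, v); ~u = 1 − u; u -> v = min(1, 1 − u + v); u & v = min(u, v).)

Gödel evaluation:
  (y -> y): 0.72 ≤ 0.72, so result = 1
  (x & x) = min(0.54, 0.54) = 0.54
  (y -> (x & x)): 0.72 > 0.54, so result = 0.54
  ((y -> y) -> (y -> (x & x))): 1 > 0.54, so result = 0.54
  (x | ((y -> y) -> (y -> (x & x)))) = max(0.54, 0.54) = 0.54
  ~y: Gödel ¬ of 0.72 = 0 (operand ≠ 0)
  (y -> ~y): 0.72 > 0, so result = 0
  ((x | ((y -> y) -> (y -> (x & x)))) -> (y -> ~y)): 0.54 > 0, so result = 0
  Gödel value = 0
Łukasiewicz evaluation:
  (y -> y): min(1, 1 − 0.72 + 0.72) = 1
  (x & x) = min(0.54, 0.54) = 0.54
  (y -> (x & x)): min(1, 1 − 0.72 + 0.54) = 0.82
  ((y -> y) -> (y -> (x & x))): min(1, 1 − 1 + 0.82) = 0.82
  (x | ((y -> y) -> (y -> (x & x)))) = max(0.54, 0.82) = 0.82
  ~y: Łukasiewicz ¬ gives 1 − 0.72 = 0.28
  (y -> ~y): min(1, 1 − 0.72 + 0.28) = 0.56
  ((x | ((y -> y) -> (y -> (x & x)))) -> (y -> ~y)): min(1, 1 − 0.82 + 0.56) = 0.74
  Łukasiewicz value = 0.74
Difference: 0 − 0.74 = -0.74

-0.74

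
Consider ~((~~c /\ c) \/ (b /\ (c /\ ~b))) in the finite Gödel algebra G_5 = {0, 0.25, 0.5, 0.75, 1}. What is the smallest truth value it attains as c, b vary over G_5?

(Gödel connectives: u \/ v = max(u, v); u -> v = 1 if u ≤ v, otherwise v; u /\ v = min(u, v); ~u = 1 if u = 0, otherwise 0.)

0.00

The minimum is attained at c = 0.25, b = 0:
  ~c: Gödel ¬ of 0.25 = 0 (operand ≠ 0)
  ~~c: Gödel ¬ of 0 = 1 (operand is 0)
  (~~c /\ c) = min(1, 0.25) = 0.25
  ~b: Gödel ¬ of 0 = 1 (operand is 0)
  (c /\ ~b) = min(0.25, 1) = 0.25
  (b /\ (c /\ ~b)) = min(0, 0.25) = 0
  ((~~c /\ c) \/ (b /\ (c /\ ~b))) = max(0.25, 0) = 0.25
  ~((~~c /\ c) \/ (b /\ (c /\ ~b))): Gödel ¬ of 0.25 = 0 (operand ≠ 0)
Checking all 25 assignments confirms none give a value below 0.00.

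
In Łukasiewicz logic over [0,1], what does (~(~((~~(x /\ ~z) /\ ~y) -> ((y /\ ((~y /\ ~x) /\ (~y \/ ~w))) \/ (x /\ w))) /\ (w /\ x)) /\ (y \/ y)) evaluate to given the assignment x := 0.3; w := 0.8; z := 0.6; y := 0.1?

0.10

~z: Łukasiewicz ¬ gives 1 − 0.6 = 0.4
(x /\ ~z) = min(0.3, 0.4) = 0.3
~(x /\ ~z): Łukasiewicz ¬ gives 1 − 0.3 = 0.7
~~(x /\ ~z): Łukasiewicz ¬ gives 1 − 0.7 = 0.3
~y: Łukasiewicz ¬ gives 1 − 0.1 = 0.9
(~~(x /\ ~z) /\ ~y) = min(0.3, 0.9) = 0.3
~y: Łukasiewicz ¬ gives 1 − 0.1 = 0.9
~x: Łukasiewicz ¬ gives 1 − 0.3 = 0.7
(~y /\ ~x) = min(0.9, 0.7) = 0.7
~y: Łukasiewicz ¬ gives 1 − 0.1 = 0.9
~w: Łukasiewicz ¬ gives 1 − 0.8 = 0.2
(~y \/ ~w) = max(0.9, 0.2) = 0.9
((~y /\ ~x) /\ (~y \/ ~w)) = min(0.7, 0.9) = 0.7
(y /\ ((~y /\ ~x) /\ (~y \/ ~w))) = min(0.1, 0.7) = 0.1
(x /\ w) = min(0.3, 0.8) = 0.3
((y /\ ((~y /\ ~x) /\ (~y \/ ~w))) \/ (x /\ w)) = max(0.1, 0.3) = 0.3
((~~(x /\ ~z) /\ ~y) -> ((y /\ ((~y /\ ~x) /\ (~y \/ ~w))) \/ (x /\ w))): min(1, 1 − 0.3 + 0.3) = 1
~((~~(x /\ ~z) /\ ~y) -> ((y /\ ((~y /\ ~x) /\ (~y \/ ~w))) \/ (x /\ w))): Łukasiewicz ¬ gives 1 − 1 = 0
(w /\ x) = min(0.8, 0.3) = 0.3
(~((~~(x /\ ~z) /\ ~y) -> ((y /\ ((~y /\ ~x) /\ (~y \/ ~w))) \/ (x /\ w))) /\ (w /\ x)) = min(0, 0.3) = 0
~(~((~~(x /\ ~z) /\ ~y) -> ((y /\ ((~y /\ ~x) /\ (~y \/ ~w))) \/ (x /\ w))) /\ (w /\ x)): Łukasiewicz ¬ gives 1 − 0 = 1
(y \/ y) = max(0.1, 0.1) = 0.1
(~(~((~~(x /\ ~z) /\ ~y) -> ((y /\ ((~y /\ ~x) /\ (~y \/ ~w))) \/ (x /\ w))) /\ (w /\ x)) /\ (y \/ y)) = min(1, 0.1) = 0.1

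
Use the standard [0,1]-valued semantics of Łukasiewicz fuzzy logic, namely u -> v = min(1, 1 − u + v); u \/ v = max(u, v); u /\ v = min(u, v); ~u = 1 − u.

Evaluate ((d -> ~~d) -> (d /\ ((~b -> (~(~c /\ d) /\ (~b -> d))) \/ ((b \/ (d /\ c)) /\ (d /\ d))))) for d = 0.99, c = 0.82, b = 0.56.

~d: Łukasiewicz ¬ gives 1 − 0.99 = 0.01
~~d: Łukasiewicz ¬ gives 1 − 0.01 = 0.99
(d -> ~~d): min(1, 1 − 0.99 + 0.99) = 1
~b: Łukasiewicz ¬ gives 1 − 0.56 = 0.44
~c: Łukasiewicz ¬ gives 1 − 0.82 = 0.18
(~c /\ d) = min(0.18, 0.99) = 0.18
~(~c /\ d): Łukasiewicz ¬ gives 1 − 0.18 = 0.82
~b: Łukasiewicz ¬ gives 1 − 0.56 = 0.44
(~b -> d): min(1, 1 − 0.44 + 0.99) = 1
(~(~c /\ d) /\ (~b -> d)) = min(0.82, 1) = 0.82
(~b -> (~(~c /\ d) /\ (~b -> d))): min(1, 1 − 0.44 + 0.82) = 1
(d /\ c) = min(0.99, 0.82) = 0.82
(b \/ (d /\ c)) = max(0.56, 0.82) = 0.82
(d /\ d) = min(0.99, 0.99) = 0.99
((b \/ (d /\ c)) /\ (d /\ d)) = min(0.82, 0.99) = 0.82
((~b -> (~(~c /\ d) /\ (~b -> d))) \/ ((b \/ (d /\ c)) /\ (d /\ d))) = max(1, 0.82) = 1
(d /\ ((~b -> (~(~c /\ d) /\ (~b -> d))) \/ ((b \/ (d /\ c)) /\ (d /\ d)))) = min(0.99, 1) = 0.99
((d -> ~~d) -> (d /\ ((~b -> (~(~c /\ d) /\ (~b -> d))) \/ ((b \/ (d /\ c)) /\ (d /\ d))))): min(1, 1 − 1 + 0.99) = 0.99

0.99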